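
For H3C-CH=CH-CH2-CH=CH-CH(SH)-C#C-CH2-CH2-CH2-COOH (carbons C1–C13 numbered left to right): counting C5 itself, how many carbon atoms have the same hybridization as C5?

5

C5 is sp2 (one π bond).
C1: sp3
C2: sp2 ✓
C3: sp2 ✓
C4: sp3
C5: sp2 ✓
C6: sp2 ✓
C7: sp3
C8: sp
C9: sp
C10: sp3
C11: sp3
C12: sp3
C13: sp2 ✓
5 carbons are sp2.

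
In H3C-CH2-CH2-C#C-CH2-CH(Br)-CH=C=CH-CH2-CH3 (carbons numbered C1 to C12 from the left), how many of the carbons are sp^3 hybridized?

7

C1: sp3 ✓
C2: sp3 ✓
C3: sp3 ✓
C4: sp
C5: sp
C6: sp3 ✓
C7: sp3 ✓
C8: sp2
C9: sp
C10: sp2
C11: sp3 ✓
C12: sp3 ✓
C1, C2, C3, C6, C7, C11, C12 → 7 sp3 carbons.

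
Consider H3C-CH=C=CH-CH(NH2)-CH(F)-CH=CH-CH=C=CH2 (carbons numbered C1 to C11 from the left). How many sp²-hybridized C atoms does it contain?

6

C1: sp3
C2: sp2 ✓
C3: sp
C4: sp2 ✓
C5: sp3
C6: sp3
C7: sp2 ✓
C8: sp2 ✓
C9: sp2 ✓
C10: sp
C11: sp2 ✓
C2, C4, C7, C8, C9, C11 → 6 sp2 carbons.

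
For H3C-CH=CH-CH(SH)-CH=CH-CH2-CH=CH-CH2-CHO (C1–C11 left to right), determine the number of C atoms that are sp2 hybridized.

7

C1: sp3
C2: sp2 ✓
C3: sp2 ✓
C4: sp3
C5: sp2 ✓
C6: sp2 ✓
C7: sp3
C8: sp2 ✓
C9: sp2 ✓
C10: sp3
C11: sp2 ✓
C2, C3, C5, C6, C8, C9, C11 → 7 sp2 carbons.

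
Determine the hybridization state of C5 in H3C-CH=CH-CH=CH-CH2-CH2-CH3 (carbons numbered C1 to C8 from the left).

sp²

C5 has 3 σ bonds, plus one π bond: steric number 3 → sp2.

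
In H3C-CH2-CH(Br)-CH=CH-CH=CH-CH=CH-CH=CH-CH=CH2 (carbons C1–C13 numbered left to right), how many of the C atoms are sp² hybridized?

C1: sp3
C2: sp3
C3: sp3
C4: sp2 ✓
C5: sp2 ✓
C6: sp2 ✓
C7: sp2 ✓
C8: sp2 ✓
C9: sp2 ✓
C10: sp2 ✓
C11: sp2 ✓
C12: sp2 ✓
C13: sp2 ✓
C4, C5, C6, C7, C8, C9, C10, C11, C12, C13 → 10 sp2 carbons.

10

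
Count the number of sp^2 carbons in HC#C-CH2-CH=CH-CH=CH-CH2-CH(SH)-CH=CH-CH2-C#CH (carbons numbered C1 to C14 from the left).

C1: sp
C2: sp
C3: sp3
C4: sp2 ✓
C5: sp2 ✓
C6: sp2 ✓
C7: sp2 ✓
C8: sp3
C9: sp3
C10: sp2 ✓
C11: sp2 ✓
C12: sp3
C13: sp
C14: sp
C4, C5, C6, C7, C10, C11 → 6 sp2 carbons.

6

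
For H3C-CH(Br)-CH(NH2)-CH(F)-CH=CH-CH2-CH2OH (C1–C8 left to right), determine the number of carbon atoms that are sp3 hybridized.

6

C1: sp3 ✓
C2: sp3 ✓
C3: sp3 ✓
C4: sp3 ✓
C5: sp2
C6: sp2
C7: sp3 ✓
C8: sp3 ✓
C1, C2, C3, C4, C7, C8 → 6 sp3 carbons.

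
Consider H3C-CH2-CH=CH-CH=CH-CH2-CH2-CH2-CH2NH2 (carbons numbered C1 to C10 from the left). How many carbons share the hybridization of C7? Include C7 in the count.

6

C7 is sp3 (only σ bonds).
C1: sp3 ✓
C2: sp3 ✓
C3: sp2
C4: sp2
C5: sp2
C6: sp2
C7: sp3 ✓
C8: sp3 ✓
C9: sp3 ✓
C10: sp3 ✓
6 carbons are sp3.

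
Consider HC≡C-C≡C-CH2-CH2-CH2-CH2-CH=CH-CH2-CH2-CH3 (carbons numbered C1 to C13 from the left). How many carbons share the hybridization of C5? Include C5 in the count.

7

C5 is sp3 (only σ bonds).
C1: sp
C2: sp
C3: sp
C4: sp
C5: sp3 ✓
C6: sp3 ✓
C7: sp3 ✓
C8: sp3 ✓
C9: sp2
C10: sp2
C11: sp3 ✓
C12: sp3 ✓
C13: sp3 ✓
7 carbons are sp3.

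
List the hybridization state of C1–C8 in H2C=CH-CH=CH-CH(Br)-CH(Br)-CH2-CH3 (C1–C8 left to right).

C1 sp2, C2 sp2, C3 sp2, C4 sp2, C5 sp3, C6 sp3, C7 sp3, C8 sp3

C1 (3 σ bonds, plus one π bond) has steric number 3: sp2.
C2: 3 σ bonds, plus one π bond — 3 electron domains, sp2.
C3 — 3 σ bonds, plus one π bond. Steric number 3, so sp2.
C4 has 3 σ bonds, plus one π bond: steric number 3 → sp2.
C5: 4 σ bonds — 4 electron domains, sp3.
C6 (4 σ bonds) has steric number 4: sp3.
C7: 4 σ bonds — 4 electron domains, sp3.
C8 carries 4 σ bonds, giving a steric number of 4, so it is sp3.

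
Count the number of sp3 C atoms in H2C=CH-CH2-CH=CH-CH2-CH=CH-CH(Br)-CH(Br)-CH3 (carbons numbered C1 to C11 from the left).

5

C1: sp2
C2: sp2
C3: sp3 ✓
C4: sp2
C5: sp2
C6: sp3 ✓
C7: sp2
C8: sp2
C9: sp3 ✓
C10: sp3 ✓
C11: sp3 ✓
C3, C6, C9, C10, C11 → 5 sp3 carbons.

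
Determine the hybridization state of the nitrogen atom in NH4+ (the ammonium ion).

sp³

Four σ bonds, no lone pair → sp3, tetrahedral.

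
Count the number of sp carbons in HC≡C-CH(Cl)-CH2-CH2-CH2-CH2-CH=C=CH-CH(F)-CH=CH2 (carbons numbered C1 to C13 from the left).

C1: sp ✓
C2: sp ✓
C3: sp3
C4: sp3
C5: sp3
C6: sp3
C7: sp3
C8: sp2
C9: sp ✓
C10: sp2
C11: sp3
C12: sp2
C13: sp2
C1, C2, C9 → 3 sp carbons.

3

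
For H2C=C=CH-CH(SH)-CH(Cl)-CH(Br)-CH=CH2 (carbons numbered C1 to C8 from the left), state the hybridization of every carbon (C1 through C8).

C1 sp2, C2 sp, C3 sp2, C4 sp3, C5 sp3, C6 sp3, C7 sp2, C8 sp2

C1 — 3 σ bonds, plus one π bond. Steric number 3, so sp2.
C2 — 2 σ bonds, plus two π bonds. Steric number 2, so sp.
C3 — 3 σ bonds, plus one π bond. Steric number 3, so sp2.
C4: 4 σ bonds; 4 regions of electron density → sp3.
C5 — 4 σ bonds. Steric number 4, so sp3.
C6 carries 4 σ bonds, giving a steric number of 4, so it is sp3.
C7: 3 σ bonds, plus one π bond — 3 electron domains, sp2.
C8 — 3 σ bonds, plus one π bond. Steric number 3, so sp2.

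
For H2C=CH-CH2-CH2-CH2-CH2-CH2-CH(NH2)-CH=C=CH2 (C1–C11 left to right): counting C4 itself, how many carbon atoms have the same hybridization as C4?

C4 is sp3 (only σ bonds).
C1: sp2
C2: sp2
C3: sp3 ✓
C4: sp3 ✓
C5: sp3 ✓
C6: sp3 ✓
C7: sp3 ✓
C8: sp3 ✓
C9: sp2
C10: sp
C11: sp2
6 carbons are sp3.

6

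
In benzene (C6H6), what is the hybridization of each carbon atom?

sp^2

Every ring carbon has three σ bonds and contributes one p electron to the aromatic π system.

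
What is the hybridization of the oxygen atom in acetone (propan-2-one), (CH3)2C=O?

One σ bond + two lone pairs = steric number 3 → sp2.

sp^2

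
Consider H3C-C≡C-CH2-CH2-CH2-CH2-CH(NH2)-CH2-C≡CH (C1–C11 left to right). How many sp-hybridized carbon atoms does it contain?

C1: sp3
C2: sp ✓
C3: sp ✓
C4: sp3
C5: sp3
C6: sp3
C7: sp3
C8: sp3
C9: sp3
C10: sp ✓
C11: sp ✓
C2, C3, C10, C11 → 4 sp carbons.

4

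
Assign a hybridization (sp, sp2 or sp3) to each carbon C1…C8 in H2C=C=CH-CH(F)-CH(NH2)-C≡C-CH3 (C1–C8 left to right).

C1 — 3 σ bonds, plus one π bond. Steric number 3, so sp2.
C2: 2 σ bonds, plus two π bonds; 2 regions of electron density → sp.
C3 — 3 σ bonds, plus one π bond. Steric number 3, so sp2.
C4 — 4 σ bonds. Steric number 4, so sp3.
C5: 4 σ bonds; 4 regions of electron density → sp3.
C6 — 2 σ bonds, plus two π bonds. Steric number 2, so sp.
C7 — 2 σ bonds, plus two π bonds. Steric number 2, so sp.
C8 (4 σ bonds) has steric number 4: sp3.

C1 sp2, C2 sp, C3 sp2, C4 sp3, C5 sp3, C6 sp, C7 sp, C8 sp3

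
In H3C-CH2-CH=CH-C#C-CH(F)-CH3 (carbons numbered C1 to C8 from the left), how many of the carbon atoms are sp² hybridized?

2

C1: sp3
C2: sp3
C3: sp2 ✓
C4: sp2 ✓
C5: sp
C6: sp
C7: sp3
C8: sp3
C3, C4 → 2 sp2 carbons.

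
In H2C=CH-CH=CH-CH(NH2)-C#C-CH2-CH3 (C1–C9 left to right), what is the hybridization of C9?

C9 carries 4 σ bonds, giving a steric number of 4, so it is sp3.

sp^3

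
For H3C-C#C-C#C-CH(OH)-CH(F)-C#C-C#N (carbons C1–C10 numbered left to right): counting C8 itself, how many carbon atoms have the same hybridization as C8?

C8 is sp (two π bonds).
C1: sp3
C2: sp ✓
C3: sp ✓
C4: sp ✓
C5: sp ✓
C6: sp3
C7: sp3
C8: sp ✓
C9: sp ✓
C10: sp ✓
7 carbons are sp.

7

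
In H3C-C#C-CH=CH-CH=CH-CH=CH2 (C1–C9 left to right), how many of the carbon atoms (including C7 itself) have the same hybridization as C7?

C7 is sp2 (one π bond).
C1: sp3
C2: sp
C3: sp
C4: sp2 ✓
C5: sp2 ✓
C6: sp2 ✓
C7: sp2 ✓
C8: sp2 ✓
C9: sp2 ✓
6 carbons are sp2.

6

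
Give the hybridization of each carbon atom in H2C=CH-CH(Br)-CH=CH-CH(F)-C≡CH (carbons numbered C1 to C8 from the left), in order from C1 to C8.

C1: 3 σ bonds, plus one π bond — 3 electron domains, sp2.
C2 is sp2: 3 σ bonds, plus one π bond, 3 electron-density regions.
C3 (4 σ bonds) has steric number 4: sp3.
C4: 3 σ bonds, plus one π bond — 3 electron domains, sp2.
C5 is sp2: 3 σ bonds, plus one π bond, 3 electron-density regions.
C6 has 4 σ bonds: steric number 4 → sp3.
C7: 2 σ bonds, plus two π bonds — 2 electron domains, sp.
C8 — 2 σ bonds, plus two π bonds. Steric number 2, so sp.

C1 sp2, C2 sp2, C3 sp3, C4 sp2, C5 sp2, C6 sp3, C7 sp, C8 sp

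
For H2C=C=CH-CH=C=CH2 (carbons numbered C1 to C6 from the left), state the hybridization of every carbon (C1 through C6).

C1 sp2, C2 sp, C3 sp2, C4 sp2, C5 sp, C6 sp2

C1: 3 σ bonds, plus one π bond — 3 electron domains, sp2.
C2: 2 σ bonds, plus two π bonds; 2 regions of electron density → sp.
C3 carries 3 σ bonds, plus one π bond, giving a steric number of 3, so it is sp2.
C4 has 3 σ bonds, plus one π bond: steric number 3 → sp2.
C5 (2 σ bonds, plus two π bonds) has steric number 2: sp.
C6 (3 σ bonds, plus one π bond) has steric number 3: sp2.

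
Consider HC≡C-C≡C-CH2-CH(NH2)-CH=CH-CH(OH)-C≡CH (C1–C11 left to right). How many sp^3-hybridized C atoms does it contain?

3

C1: sp
C2: sp
C3: sp
C4: sp
C5: sp3 ✓
C6: sp3 ✓
C7: sp2
C8: sp2
C9: sp3 ✓
C10: sp
C11: sp
C5, C6, C9 → 3 sp3 carbons.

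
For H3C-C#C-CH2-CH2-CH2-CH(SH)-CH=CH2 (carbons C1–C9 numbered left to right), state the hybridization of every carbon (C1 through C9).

C1 is sp3: 4 σ bonds, 4 electron-density regions.
C2 is sp: 2 σ bonds, plus two π bonds, 2 electron-density regions.
C3 (2 σ bonds, plus two π bonds) has steric number 2: sp.
C4 is sp3: 4 σ bonds, 4 electron-density regions.
C5 is sp3: 4 σ bonds, 4 electron-density regions.
C6 has 4 σ bonds: steric number 4 → sp3.
C7 is sp3: 4 σ bonds, 4 electron-density regions.
C8: 3 σ bonds, plus one π bond — 3 electron domains, sp2.
C9 has 3 σ bonds, plus one π bond: steric number 3 → sp2.

C1 sp3, C2 sp, C3 sp, C4 sp3, C5 sp3, C6 sp3, C7 sp3, C8 sp2, C9 sp2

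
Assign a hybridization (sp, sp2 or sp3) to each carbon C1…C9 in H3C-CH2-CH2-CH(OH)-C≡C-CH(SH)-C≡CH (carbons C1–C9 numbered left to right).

C1 (4 σ bonds) has steric number 4: sp3.
C2 — 4 σ bonds. Steric number 4, so sp3.
C3 (4 σ bonds) has steric number 4: sp3.
C4 — 4 σ bonds. Steric number 4, so sp3.
C5: 2 σ bonds, plus two π bonds — 2 electron domains, sp.
C6 (2 σ bonds, plus two π bonds) has steric number 2: sp.
C7: 4 σ bonds — 4 electron domains, sp3.
C8 carries 2 σ bonds, plus two π bonds, giving a steric number of 2, so it is sp.
C9: 2 σ bonds, plus two π bonds — 2 electron domains, sp.

C1 sp3, C2 sp3, C3 sp3, C4 sp3, C5 sp, C6 sp, C7 sp3, C8 sp, C9 sp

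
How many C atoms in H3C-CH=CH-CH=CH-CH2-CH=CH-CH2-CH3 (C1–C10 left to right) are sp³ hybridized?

C1: sp3 ✓
C2: sp2
C3: sp2
C4: sp2
C5: sp2
C6: sp3 ✓
C7: sp2
C8: sp2
C9: sp3 ✓
C10: sp3 ✓
C1, C6, C9, C10 → 4 sp3 carbons.

4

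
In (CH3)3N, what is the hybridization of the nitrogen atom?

sp3

The nitrogen atom carries 3 σ bonds and 1 lone pair, giving a steric number of 4, so it is sp3.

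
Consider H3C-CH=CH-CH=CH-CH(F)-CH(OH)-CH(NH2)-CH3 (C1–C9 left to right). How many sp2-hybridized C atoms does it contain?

C1: sp3
C2: sp2 ✓
C3: sp2 ✓
C4: sp2 ✓
C5: sp2 ✓
C6: sp3
C7: sp3
C8: sp3
C9: sp3
C2, C3, C4, C5 → 4 sp2 carbons.

4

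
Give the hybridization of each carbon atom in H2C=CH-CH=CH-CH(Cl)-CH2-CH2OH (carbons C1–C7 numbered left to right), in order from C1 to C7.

C1 sp2, C2 sp2, C3 sp2, C4 sp2, C5 sp3, C6 sp3, C7 sp3

C1 carries 3 σ bonds, plus one π bond, giving a steric number of 3, so it is sp2.
C2: 3 σ bonds, plus one π bond — 3 electron domains, sp2.
C3: 3 σ bonds, plus one π bond; 3 regions of electron density → sp2.
C4: 3 σ bonds, plus one π bond — 3 electron domains, sp2.
C5: 4 σ bonds; 4 regions of electron density → sp3.
C6: 4 σ bonds; 4 regions of electron density → sp3.
C7 is sp3: 4 σ bonds, 4 electron-density regions.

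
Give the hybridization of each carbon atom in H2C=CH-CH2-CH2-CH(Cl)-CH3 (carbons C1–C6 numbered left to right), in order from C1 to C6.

C1 sp2, C2 sp2, C3 sp3, C4 sp3, C5 sp3, C6 sp3

C1 — 3 σ bonds, plus one π bond. Steric number 3, so sp2.
C2 carries 3 σ bonds, plus one π bond, giving a steric number of 3, so it is sp2.
C3 carries 4 σ bonds, giving a steric number of 4, so it is sp3.
C4 has 4 σ bonds: steric number 4 → sp3.
C5 (4 σ bonds) has steric number 4: sp3.
C6: 4 σ bonds — 4 electron domains, sp3.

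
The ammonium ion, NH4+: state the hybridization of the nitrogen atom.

Four σ bonds, no lone pair → sp3, tetrahedral.

sp3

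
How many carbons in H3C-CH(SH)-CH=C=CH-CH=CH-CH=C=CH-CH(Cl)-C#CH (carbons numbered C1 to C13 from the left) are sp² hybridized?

6

C1: sp3
C2: sp3
C3: sp2 ✓
C4: sp
C5: sp2 ✓
C6: sp2 ✓
C7: sp2 ✓
C8: sp2 ✓
C9: sp
C10: sp2 ✓
C11: sp3
C12: sp
C13: sp
C3, C5, C6, C7, C8, C10 → 6 sp2 carbons.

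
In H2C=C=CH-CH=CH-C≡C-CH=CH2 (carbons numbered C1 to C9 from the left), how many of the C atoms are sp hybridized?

3

C1: sp2
C2: sp ✓
C3: sp2
C4: sp2
C5: sp2
C6: sp ✓
C7: sp ✓
C8: sp2
C9: sp2
C2, C6, C7 → 3 sp carbons.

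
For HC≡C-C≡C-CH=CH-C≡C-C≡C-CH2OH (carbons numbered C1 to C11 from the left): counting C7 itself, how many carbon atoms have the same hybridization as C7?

C7 is sp (two π bonds).
C1: sp ✓
C2: sp ✓
C3: sp ✓
C4: sp ✓
C5: sp2
C6: sp2
C7: sp ✓
C8: sp ✓
C9: sp ✓
C10: sp ✓
C11: sp3
8 carbons are sp.

8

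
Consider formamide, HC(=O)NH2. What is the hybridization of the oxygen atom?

sp^2

The oxygen atom has 1 σ bond and 2 lone pairs, plus one π bond: steric number 3 → sp2.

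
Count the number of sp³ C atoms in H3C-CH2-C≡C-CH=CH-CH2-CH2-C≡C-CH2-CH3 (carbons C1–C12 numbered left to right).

6

C1: sp3 ✓
C2: sp3 ✓
C3: sp
C4: sp
C5: sp2
C6: sp2
C7: sp3 ✓
C8: sp3 ✓
C9: sp
C10: sp
C11: sp3 ✓
C12: sp3 ✓
C1, C2, C7, C8, C11, C12 → 6 sp3 carbons.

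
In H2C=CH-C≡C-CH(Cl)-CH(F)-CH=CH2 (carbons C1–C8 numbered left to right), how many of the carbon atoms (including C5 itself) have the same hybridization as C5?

2

C5 is sp3 (only σ bonds).
C1: sp2
C2: sp2
C3: sp
C4: sp
C5: sp3 ✓
C6: sp3 ✓
C7: sp2
C8: sp2
2 carbons are sp3.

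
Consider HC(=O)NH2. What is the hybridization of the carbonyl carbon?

The carbonyl carbon has 3 σ bonds, plus one π bond: steric number 3 → sp2.

sp^2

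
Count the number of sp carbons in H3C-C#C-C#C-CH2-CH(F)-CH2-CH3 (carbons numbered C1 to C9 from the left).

4

C1: sp3
C2: sp ✓
C3: sp ✓
C4: sp ✓
C5: sp ✓
C6: sp3
C7: sp3
C8: sp3
C9: sp3
C2, C3, C4, C5 → 4 sp carbons.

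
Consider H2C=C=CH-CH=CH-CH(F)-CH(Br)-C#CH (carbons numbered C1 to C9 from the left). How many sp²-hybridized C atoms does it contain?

4

C1: sp2 ✓
C2: sp
C3: sp2 ✓
C4: sp2 ✓
C5: sp2 ✓
C6: sp3
C7: sp3
C8: sp
C9: sp
C1, C3, C4, C5 → 4 sp2 carbons.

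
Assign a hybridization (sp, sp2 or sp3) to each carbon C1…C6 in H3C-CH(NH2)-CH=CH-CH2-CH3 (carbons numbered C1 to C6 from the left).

C1 sp3, C2 sp3, C3 sp2, C4 sp2, C5 sp3, C6 sp3

C1: 4 σ bonds — 4 electron domains, sp3.
C2: 4 σ bonds — 4 electron domains, sp3.
C3 (3 σ bonds, plus one π bond) has steric number 3: sp2.
C4 carries 3 σ bonds, plus one π bond, giving a steric number of 3, so it is sp2.
C5 carries 4 σ bonds, giving a steric number of 4, so it is sp3.
C6 — 4 σ bonds. Steric number 4, so sp3.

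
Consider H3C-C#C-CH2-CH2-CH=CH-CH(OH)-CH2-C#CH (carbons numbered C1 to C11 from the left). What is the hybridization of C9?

sp^3

C9: 4 σ bonds; 4 regions of electron density → sp3.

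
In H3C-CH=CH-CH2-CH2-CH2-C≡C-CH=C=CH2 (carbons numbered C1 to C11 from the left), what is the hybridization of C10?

C10 is sp: 2 σ bonds, plus two π bonds, 2 electron-density regions.

sp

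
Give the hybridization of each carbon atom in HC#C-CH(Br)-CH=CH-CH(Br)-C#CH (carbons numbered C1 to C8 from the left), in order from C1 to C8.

C1: 2 σ bonds, plus two π bonds — 2 electron domains, sp.
C2: 2 σ bonds, plus two π bonds — 2 electron domains, sp.
C3 — 4 σ bonds. Steric number 4, so sp3.
C4 (3 σ bonds, plus one π bond) has steric number 3: sp2.
C5 carries 3 σ bonds, plus one π bond, giving a steric number of 3, so it is sp2.
C6: 4 σ bonds; 4 regions of electron density → sp3.
C7 — 2 σ bonds, plus two π bonds. Steric number 2, so sp.
C8 has 2 σ bonds, plus two π bonds: steric number 2 → sp.

C1 sp, C2 sp, C3 sp3, C4 sp2, C5 sp2, C6 sp3, C7 sp, C8 sp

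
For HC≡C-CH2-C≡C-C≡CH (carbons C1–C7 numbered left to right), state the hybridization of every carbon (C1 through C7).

C1 sp, C2 sp, C3 sp3, C4 sp, C5 sp, C6 sp, C7 sp

C1: 2 σ bonds, plus two π bonds; 2 regions of electron density → sp.
C2 has 2 σ bonds, plus two π bonds: steric number 2 → sp.
C3 is sp3: 4 σ bonds, 4 electron-density regions.
C4 (2 σ bonds, plus two π bonds) has steric number 2: sp.
C5: 2 σ bonds, plus two π bonds; 2 regions of electron density → sp.
C6 — 2 σ bonds, plus two π bonds. Steric number 2, so sp.
C7 has 2 σ bonds, plus two π bonds: steric number 2 → sp.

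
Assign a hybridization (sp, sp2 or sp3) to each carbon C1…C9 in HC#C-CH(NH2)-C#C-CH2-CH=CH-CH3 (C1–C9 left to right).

C1 sp, C2 sp, C3 sp3, C4 sp, C5 sp, C6 sp3, C7 sp2, C8 sp2, C9 sp3

C1 carries 2 σ bonds, plus two π bonds, giving a steric number of 2, so it is sp.
C2 has 2 σ bonds, plus two π bonds: steric number 2 → sp.
C3 — 4 σ bonds. Steric number 4, so sp3.
C4 has 2 σ bonds, plus two π bonds: steric number 2 → sp.
C5 has 2 σ bonds, plus two π bonds: steric number 2 → sp.
C6 is sp3: 4 σ bonds, 4 electron-density regions.
C7: 3 σ bonds, plus one π bond — 3 electron domains, sp2.
C8: 3 σ bonds, plus one π bond; 3 regions of electron density → sp2.
C9 has 4 σ bonds: steric number 4 → sp3.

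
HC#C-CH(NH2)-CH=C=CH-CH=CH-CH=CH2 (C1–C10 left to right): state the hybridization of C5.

sp

C5: 2 σ bonds, plus two π bonds — 2 electron domains, sp.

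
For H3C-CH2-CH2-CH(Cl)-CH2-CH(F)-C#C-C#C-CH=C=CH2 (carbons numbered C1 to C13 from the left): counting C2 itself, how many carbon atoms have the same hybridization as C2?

6

C2 is sp3 (only σ bonds).
C1: sp3 ✓
C2: sp3 ✓
C3: sp3 ✓
C4: sp3 ✓
C5: sp3 ✓
C6: sp3 ✓
C7: sp
C8: sp
C9: sp
C10: sp
C11: sp2
C12: sp
C13: sp2
6 carbons are sp3.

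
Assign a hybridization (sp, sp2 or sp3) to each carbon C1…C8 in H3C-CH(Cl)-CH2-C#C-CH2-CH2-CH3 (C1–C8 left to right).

C1 is sp3: 4 σ bonds, 4 electron-density regions.
C2: 4 σ bonds — 4 electron domains, sp3.
C3: 4 σ bonds — 4 electron domains, sp3.
C4 carries 2 σ bonds, plus two π bonds, giving a steric number of 2, so it is sp.
C5 has 2 σ bonds, plus two π bonds: steric number 2 → sp.
C6 is sp3: 4 σ bonds, 4 electron-density regions.
C7 (4 σ bonds) has steric number 4: sp3.
C8 has 4 σ bonds: steric number 4 → sp3.

C1 sp3, C2 sp3, C3 sp3, C4 sp, C5 sp, C6 sp3, C7 sp3, C8 sp3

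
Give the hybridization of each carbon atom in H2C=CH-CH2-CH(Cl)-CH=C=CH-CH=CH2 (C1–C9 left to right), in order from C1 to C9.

C1 — 3 σ bonds, plus one π bond. Steric number 3, so sp2.
C2 — 3 σ bonds, plus one π bond. Steric number 3, so sp2.
C3 has 4 σ bonds: steric number 4 → sp3.
C4: 4 σ bonds; 4 regions of electron density → sp3.
C5 has 3 σ bonds, plus one π bond: steric number 3 → sp2.
C6 carries 2 σ bonds, plus two π bonds, giving a steric number of 2, so it is sp.
C7 — 3 σ bonds, plus one π bond. Steric number 3, so sp2.
C8 — 3 σ bonds, plus one π bond. Steric number 3, so sp2.
C9: 3 σ bonds, plus one π bond; 3 regions of electron density → sp2.

C1 sp2, C2 sp2, C3 sp3, C4 sp3, C5 sp2, C6 sp, C7 sp2, C8 sp2, C9 sp2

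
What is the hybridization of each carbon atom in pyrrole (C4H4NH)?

sp2

Each carbon atom carries 3 σ bonds, plus one π bond, giving a steric number of 3, so it is sp2.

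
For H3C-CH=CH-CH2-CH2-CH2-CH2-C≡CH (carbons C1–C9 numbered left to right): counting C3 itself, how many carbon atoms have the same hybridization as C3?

C3 is sp2 (one π bond).
C1: sp3
C2: sp2 ✓
C3: sp2 ✓
C4: sp3
C5: sp3
C6: sp3
C7: sp3
C8: sp
C9: sp
2 carbons are sp2.

2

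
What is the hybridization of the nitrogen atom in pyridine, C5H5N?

sp2

N has two σ bonds and one lone pair in the ring plane (steric number 3 → sp2); its p orbital contributes one electron to the aromatic π system via the C=N double bond.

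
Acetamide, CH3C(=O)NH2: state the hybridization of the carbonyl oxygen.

The carbonyl oxygen (1 σ bond and 2 lone pairs, plus one π bond) has steric number 3: sp2.

sp^2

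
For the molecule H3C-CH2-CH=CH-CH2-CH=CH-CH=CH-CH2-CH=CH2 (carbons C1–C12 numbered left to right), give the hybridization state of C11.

C11 has 3 σ bonds, plus one π bond: steric number 3 → sp2.

sp2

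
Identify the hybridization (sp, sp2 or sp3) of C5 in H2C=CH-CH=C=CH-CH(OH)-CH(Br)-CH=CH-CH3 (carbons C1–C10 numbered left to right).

sp^2

C5 is sp2: 3 σ bonds, plus one π bond, 3 electron-density regions.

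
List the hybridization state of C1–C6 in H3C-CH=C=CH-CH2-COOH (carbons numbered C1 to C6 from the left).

C1 sp3, C2 sp2, C3 sp, C4 sp2, C5 sp3, C6 sp2

C1 has 4 σ bonds: steric number 4 → sp3.
C2: 3 σ bonds, plus one π bond; 3 regions of electron density → sp2.
C3 — 2 σ bonds, plus two π bonds. Steric number 2, so sp.
C4 carries 3 σ bonds, plus one π bond, giving a steric number of 3, so it is sp2.
C5 is sp3: 4 σ bonds, 4 electron-density regions.
C6 — 3 σ bonds, plus one π bond. Steric number 3, so sp2.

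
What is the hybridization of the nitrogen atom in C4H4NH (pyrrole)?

sp2

N has three σ bonds; its lone pair occupies the p orbital and is part of the aromatic π system, so N is sp2 (not the sp3 a naive steric count of 4 would give).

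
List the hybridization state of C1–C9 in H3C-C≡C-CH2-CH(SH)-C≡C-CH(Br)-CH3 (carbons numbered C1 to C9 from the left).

C1: 4 σ bonds — 4 electron domains, sp3.
C2: 2 σ bonds, plus two π bonds — 2 electron domains, sp.
C3: 2 σ bonds, plus two π bonds; 2 regions of electron density → sp.
C4 — 4 σ bonds. Steric number 4, so sp3.
C5 (4 σ bonds) has steric number 4: sp3.
C6 — 2 σ bonds, plus two π bonds. Steric number 2, so sp.
C7: 2 σ bonds, plus two π bonds; 2 regions of electron density → sp.
C8 is sp3: 4 σ bonds, 4 electron-density regions.
C9 (4 σ bonds) has steric number 4: sp3.

C1 sp3, C2 sp, C3 sp, C4 sp3, C5 sp3, C6 sp, C7 sp, C8 sp3, C9 sp3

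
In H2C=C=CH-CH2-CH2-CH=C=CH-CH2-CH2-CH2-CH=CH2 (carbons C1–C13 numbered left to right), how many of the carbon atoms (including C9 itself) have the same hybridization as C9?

5

C9 is sp3 (only σ bonds).
C1: sp2
C2: sp
C3: sp2
C4: sp3 ✓
C5: sp3 ✓
C6: sp2
C7: sp
C8: sp2
C9: sp3 ✓
C10: sp3 ✓
C11: sp3 ✓
C12: sp2
C13: sp2
5 carbons are sp3.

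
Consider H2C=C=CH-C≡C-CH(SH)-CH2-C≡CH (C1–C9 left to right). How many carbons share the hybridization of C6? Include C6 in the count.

2

C6 is sp3 (only σ bonds).
C1: sp2
C2: sp
C3: sp2
C4: sp
C5: sp
C6: sp3 ✓
C7: sp3 ✓
C8: sp
C9: sp
2 carbons are sp3.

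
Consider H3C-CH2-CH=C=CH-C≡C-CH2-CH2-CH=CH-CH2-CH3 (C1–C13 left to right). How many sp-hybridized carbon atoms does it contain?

C1: sp3
C2: sp3
C3: sp2
C4: sp ✓
C5: sp2
C6: sp ✓
C7: sp ✓
C8: sp3
C9: sp3
C10: sp2
C11: sp2
C12: sp3
C13: sp3
C4, C6, C7 → 3 sp carbons.

3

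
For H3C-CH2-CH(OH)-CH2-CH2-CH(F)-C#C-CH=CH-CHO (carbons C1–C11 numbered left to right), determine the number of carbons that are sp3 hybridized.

6

C1: sp3 ✓
C2: sp3 ✓
C3: sp3 ✓
C4: sp3 ✓
C5: sp3 ✓
C6: sp3 ✓
C7: sp
C8: sp
C9: sp2
C10: sp2
C11: sp2
C1, C2, C3, C4, C5, C6 → 6 sp3 carbons.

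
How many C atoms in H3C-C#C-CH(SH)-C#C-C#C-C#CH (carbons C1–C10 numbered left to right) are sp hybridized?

C1: sp3
C2: sp ✓
C3: sp ✓
C4: sp3
C5: sp ✓
C6: sp ✓
C7: sp ✓
C8: sp ✓
C9: sp ✓
C10: sp ✓
C2, C3, C5, C6, C7, C8, C9, C10 → 8 sp carbons.

8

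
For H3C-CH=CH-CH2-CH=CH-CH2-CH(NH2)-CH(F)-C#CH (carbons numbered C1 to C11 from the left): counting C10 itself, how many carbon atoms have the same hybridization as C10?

2

C10 is sp (two π bonds).
C1: sp3
C2: sp2
C3: sp2
C4: sp3
C5: sp2
C6: sp2
C7: sp3
C8: sp3
C9: sp3
C10: sp ✓
C11: sp ✓
2 carbons are sp.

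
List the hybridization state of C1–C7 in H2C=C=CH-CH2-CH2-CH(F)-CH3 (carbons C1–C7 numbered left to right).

C1: 3 σ bonds, plus one π bond — 3 electron domains, sp2.
C2: 2 σ bonds, plus two π bonds — 2 electron domains, sp.
C3 carries 3 σ bonds, plus one π bond, giving a steric number of 3, so it is sp2.
C4 (4 σ bonds) has steric number 4: sp3.
C5 carries 4 σ bonds, giving a steric number of 4, so it is sp3.
C6 — 4 σ bonds. Steric number 4, so sp3.
C7: 4 σ bonds; 4 regions of electron density → sp3.

C1 sp2, C2 sp, C3 sp2, C4 sp3, C5 sp3, C6 sp3, C7 sp3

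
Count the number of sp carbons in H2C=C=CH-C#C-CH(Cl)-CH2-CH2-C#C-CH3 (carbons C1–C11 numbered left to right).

5

C1: sp2
C2: sp ✓
C3: sp2
C4: sp ✓
C5: sp ✓
C6: sp3
C7: sp3
C8: sp3
C9: sp ✓
C10: sp ✓
C11: sp3
C2, C4, C5, C9, C10 → 5 sp carbons.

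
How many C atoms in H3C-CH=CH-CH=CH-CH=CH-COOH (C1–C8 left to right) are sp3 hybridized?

1

C1: sp3 ✓
C2: sp2
C3: sp2
C4: sp2
C5: sp2
C6: sp2
C7: sp2
C8: sp2
C1 → 1 sp3 carbon.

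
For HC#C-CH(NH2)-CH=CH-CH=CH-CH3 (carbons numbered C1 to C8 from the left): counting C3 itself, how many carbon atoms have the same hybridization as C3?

C3 is sp3 (only σ bonds).
C1: sp
C2: sp
C3: sp3 ✓
C4: sp2
C5: sp2
C6: sp2
C7: sp2
C8: sp3 ✓
2 carbons are sp3.

2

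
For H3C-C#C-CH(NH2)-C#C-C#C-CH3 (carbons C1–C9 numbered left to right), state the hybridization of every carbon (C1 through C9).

C1: 4 σ bonds; 4 regions of electron density → sp3.
C2 is sp: 2 σ bonds, plus two π bonds, 2 electron-density regions.
C3 — 2 σ bonds, plus two π bonds. Steric number 2, so sp.
C4: 4 σ bonds; 4 regions of electron density → sp3.
C5 (2 σ bonds, plus two π bonds) has steric number 2: sp.
C6: 2 σ bonds, plus two π bonds — 2 electron domains, sp.
C7 is sp: 2 σ bonds, plus two π bonds, 2 electron-density regions.
C8: 2 σ bonds, plus two π bonds — 2 electron domains, sp.
C9 (4 σ bonds) has steric number 4: sp3.

C1 sp3, C2 sp, C3 sp, C4 sp3, C5 sp, C6 sp, C7 sp, C8 sp, C9 sp3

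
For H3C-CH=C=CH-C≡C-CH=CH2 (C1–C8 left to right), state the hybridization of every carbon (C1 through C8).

C1 sp3, C2 sp2, C3 sp, C4 sp2, C5 sp, C6 sp, C7 sp2, C8 sp2

C1: 4 σ bonds; 4 regions of electron density → sp3.
C2: 3 σ bonds, plus one π bond — 3 electron domains, sp2.
C3 has 2 σ bonds, plus two π bonds: steric number 2 → sp.
C4 — 3 σ bonds, plus one π bond. Steric number 3, so sp2.
C5 (2 σ bonds, plus two π bonds) has steric number 2: sp.
C6 — 2 σ bonds, plus two π bonds. Steric number 2, so sp.
C7 is sp2: 3 σ bonds, plus one π bond, 3 electron-density regions.
C8: 3 σ bonds, plus one π bond — 3 electron domains, sp2.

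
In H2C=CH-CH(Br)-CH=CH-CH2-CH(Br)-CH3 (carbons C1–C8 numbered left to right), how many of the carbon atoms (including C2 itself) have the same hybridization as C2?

4

C2 is sp2 (one π bond).
C1: sp2 ✓
C2: sp2 ✓
C3: sp3
C4: sp2 ✓
C5: sp2 ✓
C6: sp3
C7: sp3
C8: sp3
4 carbons are sp2.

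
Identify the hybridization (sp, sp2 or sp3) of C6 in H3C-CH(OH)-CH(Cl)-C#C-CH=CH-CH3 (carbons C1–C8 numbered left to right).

C6: 3 σ bonds, plus one π bond; 3 regions of electron density → sp2.

sp^2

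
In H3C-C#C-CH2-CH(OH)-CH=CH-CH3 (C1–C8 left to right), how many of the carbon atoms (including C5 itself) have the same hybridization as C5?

4

C5 is sp3 (only σ bonds).
C1: sp3 ✓
C2: sp
C3: sp
C4: sp3 ✓
C5: sp3 ✓
C6: sp2
C7: sp2
C8: sp3 ✓
4 carbons are sp3.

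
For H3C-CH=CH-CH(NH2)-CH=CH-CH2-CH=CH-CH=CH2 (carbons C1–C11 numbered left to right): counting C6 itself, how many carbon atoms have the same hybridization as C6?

C6 is sp2 (one π bond).
C1: sp3
C2: sp2 ✓
C3: sp2 ✓
C4: sp3
C5: sp2 ✓
C6: sp2 ✓
C7: sp3
C8: sp2 ✓
C9: sp2 ✓
C10: sp2 ✓
C11: sp2 ✓
8 carbons are sp2.

8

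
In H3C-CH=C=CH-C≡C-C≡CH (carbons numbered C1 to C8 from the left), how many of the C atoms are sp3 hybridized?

1

C1: sp3 ✓
C2: sp2
C3: sp
C4: sp2
C5: sp
C6: sp
C7: sp
C8: sp
C1 → 1 sp3 carbon.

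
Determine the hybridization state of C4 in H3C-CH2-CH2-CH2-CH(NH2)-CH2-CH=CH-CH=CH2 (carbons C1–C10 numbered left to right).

sp^3

C4 (4 σ bonds) has steric number 4: sp3.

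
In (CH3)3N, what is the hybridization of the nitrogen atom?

The nitrogen atom carries 3 σ bonds and 1 lone pair, giving a steric number of 4, so it is sp3.

sp3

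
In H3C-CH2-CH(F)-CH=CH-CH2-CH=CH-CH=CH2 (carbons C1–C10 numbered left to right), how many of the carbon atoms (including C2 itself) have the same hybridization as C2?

4

C2 is sp3 (only σ bonds).
C1: sp3 ✓
C2: sp3 ✓
C3: sp3 ✓
C4: sp2
C5: sp2
C6: sp3 ✓
C7: sp2
C8: sp2
C9: sp2
C10: sp2
4 carbons are sp3.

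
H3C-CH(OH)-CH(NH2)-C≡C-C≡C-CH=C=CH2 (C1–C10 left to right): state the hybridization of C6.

sp

C6 — 2 σ bonds, plus two π bonds. Steric number 2, so sp.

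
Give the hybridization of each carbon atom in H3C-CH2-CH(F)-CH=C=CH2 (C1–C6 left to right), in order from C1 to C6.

C1 sp3, C2 sp3, C3 sp3, C4 sp2, C5 sp, C6 sp2

C1 is sp3: 4 σ bonds, 4 electron-density regions.
C2 has 4 σ bonds: steric number 4 → sp3.
C3 — 4 σ bonds. Steric number 4, so sp3.
C4 (3 σ bonds, plus one π bond) has steric number 3: sp2.
C5 — 2 σ bonds, plus two π bonds. Steric number 2, so sp.
C6 has 3 σ bonds, plus one π bond: steric number 3 → sp2.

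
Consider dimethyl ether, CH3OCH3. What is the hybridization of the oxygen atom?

sp³

Two σ bonds + two lone pairs = steric number 4 → sp3.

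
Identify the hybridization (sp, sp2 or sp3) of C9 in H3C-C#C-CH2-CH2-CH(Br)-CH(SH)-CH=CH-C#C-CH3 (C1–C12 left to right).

sp²

C9 has 3 σ bonds, plus one π bond: steric number 3 → sp2.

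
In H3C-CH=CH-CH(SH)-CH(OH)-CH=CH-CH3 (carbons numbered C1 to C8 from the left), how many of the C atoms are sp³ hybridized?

4

C1: sp3 ✓
C2: sp2
C3: sp2
C4: sp3 ✓
C5: sp3 ✓
C6: sp2
C7: sp2
C8: sp3 ✓
C1, C4, C5, C8 → 4 sp3 carbons.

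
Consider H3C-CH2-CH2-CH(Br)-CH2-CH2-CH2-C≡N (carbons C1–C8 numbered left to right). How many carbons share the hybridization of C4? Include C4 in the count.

7

C4 is sp3 (only σ bonds).
C1: sp3 ✓
C2: sp3 ✓
C3: sp3 ✓
C4: sp3 ✓
C5: sp3 ✓
C6: sp3 ✓
C7: sp3 ✓
C8: sp
7 carbons are sp3.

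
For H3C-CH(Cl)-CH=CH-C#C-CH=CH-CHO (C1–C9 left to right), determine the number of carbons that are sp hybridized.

C1: sp3
C2: sp3
C3: sp2
C4: sp2
C5: sp ✓
C6: sp ✓
C7: sp2
C8: sp2
C9: sp2
C5, C6 → 2 sp carbons.

2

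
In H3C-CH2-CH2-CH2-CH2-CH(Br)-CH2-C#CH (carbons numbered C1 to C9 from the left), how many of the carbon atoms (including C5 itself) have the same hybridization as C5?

7

C5 is sp3 (only σ bonds).
C1: sp3 ✓
C2: sp3 ✓
C3: sp3 ✓
C4: sp3 ✓
C5: sp3 ✓
C6: sp3 ✓
C7: sp3 ✓
C8: sp
C9: sp
7 carbons are sp3.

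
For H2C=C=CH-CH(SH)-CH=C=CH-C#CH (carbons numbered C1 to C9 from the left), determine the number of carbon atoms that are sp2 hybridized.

C1: sp2 ✓
C2: sp
C3: sp2 ✓
C4: sp3
C5: sp2 ✓
C6: sp
C7: sp2 ✓
C8: sp
C9: sp
C1, C3, C5, C7 → 4 sp2 carbons.

4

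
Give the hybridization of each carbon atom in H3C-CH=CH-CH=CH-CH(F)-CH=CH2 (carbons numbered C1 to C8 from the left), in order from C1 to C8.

C1 sp3, C2 sp2, C3 sp2, C4 sp2, C5 sp2, C6 sp3, C7 sp2, C8 sp2

C1: 4 σ bonds — 4 electron domains, sp3.
C2 (3 σ bonds, plus one π bond) has steric number 3: sp2.
C3 — 3 σ bonds, plus one π bond. Steric number 3, so sp2.
C4 carries 3 σ bonds, plus one π bond, giving a steric number of 3, so it is sp2.
C5: 3 σ bonds, plus one π bond — 3 electron domains, sp2.
C6: 4 σ bonds — 4 electron domains, sp3.
C7: 3 σ bonds, plus one π bond — 3 electron domains, sp2.
C8 — 3 σ bonds, plus one π bond. Steric number 3, so sp2.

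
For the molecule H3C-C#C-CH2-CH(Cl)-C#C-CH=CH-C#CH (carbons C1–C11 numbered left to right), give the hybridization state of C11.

sp

C11: 2 σ bonds, plus two π bonds — 2 electron domains, sp.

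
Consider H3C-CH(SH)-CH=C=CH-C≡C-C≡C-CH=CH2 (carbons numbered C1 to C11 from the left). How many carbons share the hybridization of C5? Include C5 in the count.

4

C5 is sp2 (one π bond).
C1: sp3
C2: sp3
C3: sp2 ✓
C4: sp
C5: sp2 ✓
C6: sp
C7: sp
C8: sp
C9: sp
C10: sp2 ✓
C11: sp2 ✓
4 carbons are sp2.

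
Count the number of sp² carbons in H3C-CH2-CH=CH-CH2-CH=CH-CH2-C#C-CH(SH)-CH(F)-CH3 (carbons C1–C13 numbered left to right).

4

C1: sp3
C2: sp3
C3: sp2 ✓
C4: sp2 ✓
C5: sp3
C6: sp2 ✓
C7: sp2 ✓
C8: sp3
C9: sp
C10: sp
C11: sp3
C12: sp3
C13: sp3
C3, C4, C6, C7 → 4 sp2 carbons.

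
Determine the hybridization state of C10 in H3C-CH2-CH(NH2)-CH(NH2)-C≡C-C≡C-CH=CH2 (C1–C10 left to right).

sp²

C10: 3 σ bonds, plus one π bond — 3 electron domains, sp2.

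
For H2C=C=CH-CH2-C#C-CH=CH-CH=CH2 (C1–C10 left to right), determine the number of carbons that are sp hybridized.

3

C1: sp2
C2: sp ✓
C3: sp2
C4: sp3
C5: sp ✓
C6: sp ✓
C7: sp2
C8: sp2
C9: sp2
C10: sp2
C2, C5, C6 → 3 sp carbons.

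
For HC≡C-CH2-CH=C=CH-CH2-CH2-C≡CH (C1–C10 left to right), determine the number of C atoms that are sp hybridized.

C1: sp ✓
C2: sp ✓
C3: sp3
C4: sp2
C5: sp ✓
C6: sp2
C7: sp3
C8: sp3
C9: sp ✓
C10: sp ✓
C1, C2, C5, C9, C10 → 5 sp carbons.

5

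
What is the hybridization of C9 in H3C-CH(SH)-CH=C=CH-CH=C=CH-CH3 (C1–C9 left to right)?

sp3

C9: 4 σ bonds — 4 electron domains, sp3.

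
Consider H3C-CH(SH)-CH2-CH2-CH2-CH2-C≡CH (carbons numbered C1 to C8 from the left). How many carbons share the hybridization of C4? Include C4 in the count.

6

C4 is sp3 (only σ bonds).
C1: sp3 ✓
C2: sp3 ✓
C3: sp3 ✓
C4: sp3 ✓
C5: sp3 ✓
C6: sp3 ✓
C7: sp
C8: sp
6 carbons are sp3.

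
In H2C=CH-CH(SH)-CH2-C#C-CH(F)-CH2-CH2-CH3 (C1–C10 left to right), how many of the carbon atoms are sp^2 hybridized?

2

C1: sp2 ✓
C2: sp2 ✓
C3: sp3
C4: sp3
C5: sp
C6: sp
C7: sp3
C8: sp3
C9: sp3
C10: sp3
C1, C2 → 2 sp2 carbons.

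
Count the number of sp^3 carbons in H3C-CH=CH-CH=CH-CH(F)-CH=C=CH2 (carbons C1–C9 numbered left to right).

C1: sp3 ✓
C2: sp2
C3: sp2
C4: sp2
C5: sp2
C6: sp3 ✓
C7: sp2
C8: sp
C9: sp2
C1, C6 → 2 sp3 carbons.

2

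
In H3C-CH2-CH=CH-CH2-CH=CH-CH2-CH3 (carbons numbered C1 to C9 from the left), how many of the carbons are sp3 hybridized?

C1: sp3 ✓
C2: sp3 ✓
C3: sp2
C4: sp2
C5: sp3 ✓
C6: sp2
C7: sp2
C8: sp3 ✓
C9: sp3 ✓
C1, C2, C5, C8, C9 → 5 sp3 carbons.

5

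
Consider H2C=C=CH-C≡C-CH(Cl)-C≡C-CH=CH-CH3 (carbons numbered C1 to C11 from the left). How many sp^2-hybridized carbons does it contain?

C1: sp2 ✓
C2: sp
C3: sp2 ✓
C4: sp
C5: sp
C6: sp3
C7: sp
C8: sp
C9: sp2 ✓
C10: sp2 ✓
C11: sp3
C1, C3, C9, C10 → 4 sp2 carbons.

4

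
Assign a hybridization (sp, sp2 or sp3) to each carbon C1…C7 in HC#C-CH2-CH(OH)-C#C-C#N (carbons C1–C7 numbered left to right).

C1 sp, C2 sp, C3 sp3, C4 sp3, C5 sp, C6 sp, C7 sp

C1: 2 σ bonds, plus two π bonds; 2 regions of electron density → sp.
C2 — 2 σ bonds, plus two π bonds. Steric number 2, so sp.
C3 has 4 σ bonds: steric number 4 → sp3.
C4 has 4 σ bonds: steric number 4 → sp3.
C5 — 2 σ bonds, plus two π bonds. Steric number 2, so sp.
C6 carries 2 σ bonds, plus two π bonds, giving a steric number of 2, so it is sp.
C7 (2 σ bonds, plus two π bonds) has steric number 2: sp.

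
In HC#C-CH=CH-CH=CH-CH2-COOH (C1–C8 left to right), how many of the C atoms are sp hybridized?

C1: sp ✓
C2: sp ✓
C3: sp2
C4: sp2
C5: sp2
C6: sp2
C7: sp3
C8: sp2
C1, C2 → 2 sp carbons.

2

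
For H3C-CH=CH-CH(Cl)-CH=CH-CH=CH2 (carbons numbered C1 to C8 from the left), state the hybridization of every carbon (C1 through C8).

C1 has 4 σ bonds: steric number 4 → sp3.
C2: 3 σ bonds, plus one π bond — 3 electron domains, sp2.
C3 has 3 σ bonds, plus one π bond: steric number 3 → sp2.
C4 is sp3: 4 σ bonds, 4 electron-density regions.
C5 is sp2: 3 σ bonds, plus one π bond, 3 electron-density regions.
C6 is sp2: 3 σ bonds, plus one π bond, 3 electron-density regions.
C7 carries 3 σ bonds, plus one π bond, giving a steric number of 3, so it is sp2.
C8 carries 3 σ bonds, plus one π bond, giving a steric number of 3, so it is sp2.

C1 sp3, C2 sp2, C3 sp2, C4 sp3, C5 sp2, C6 sp2, C7 sp2, C8 sp2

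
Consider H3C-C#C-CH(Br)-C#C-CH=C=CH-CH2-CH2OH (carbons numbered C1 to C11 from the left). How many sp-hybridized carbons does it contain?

5

C1: sp3
C2: sp ✓
C3: sp ✓
C4: sp3
C5: sp ✓
C6: sp ✓
C7: sp2
C8: sp ✓
C9: sp2
C10: sp3
C11: sp3
C2, C3, C5, C6, C8 → 5 sp carbons.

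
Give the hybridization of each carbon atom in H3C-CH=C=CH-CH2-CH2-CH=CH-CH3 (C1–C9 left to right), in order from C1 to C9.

C1 sp3, C2 sp2, C3 sp, C4 sp2, C5 sp3, C6 sp3, C7 sp2, C8 sp2, C9 sp3

C1: 4 σ bonds; 4 regions of electron density → sp3.
C2: 3 σ bonds, plus one π bond — 3 electron domains, sp2.
C3 is sp: 2 σ bonds, plus two π bonds, 2 electron-density regions.
C4: 3 σ bonds, plus one π bond; 3 regions of electron density → sp2.
C5: 4 σ bonds; 4 regions of electron density → sp3.
C6 is sp3: 4 σ bonds, 4 electron-density regions.
C7 carries 3 σ bonds, plus one π bond, giving a steric number of 3, so it is sp2.
C8: 3 σ bonds, plus one π bond; 3 regions of electron density → sp2.
C9 — 4 σ bonds. Steric number 4, so sp3.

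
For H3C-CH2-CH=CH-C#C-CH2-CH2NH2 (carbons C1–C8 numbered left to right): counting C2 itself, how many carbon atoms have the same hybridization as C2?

C2 is sp3 (only σ bonds).
C1: sp3 ✓
C2: sp3 ✓
C3: sp2
C4: sp2
C5: sp
C6: sp
C7: sp3 ✓
C8: sp3 ✓
4 carbons are sp3.

4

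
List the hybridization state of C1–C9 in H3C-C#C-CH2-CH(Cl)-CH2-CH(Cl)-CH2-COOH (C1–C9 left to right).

C1 (4 σ bonds) has steric number 4: sp3.
C2 carries 2 σ bonds, plus two π bonds, giving a steric number of 2, so it is sp.
C3 is sp: 2 σ bonds, plus two π bonds, 2 electron-density regions.
C4 has 4 σ bonds: steric number 4 → sp3.
C5 carries 4 σ bonds, giving a steric number of 4, so it is sp3.
C6: 4 σ bonds — 4 electron domains, sp3.
C7: 4 σ bonds — 4 electron domains, sp3.
C8 — 4 σ bonds. Steric number 4, so sp3.
C9 (3 σ bonds, plus one π bond) has steric number 3: sp2.

C1 sp3, C2 sp, C3 sp, C4 sp3, C5 sp3, C6 sp3, C7 sp3, C8 sp3, C9 sp2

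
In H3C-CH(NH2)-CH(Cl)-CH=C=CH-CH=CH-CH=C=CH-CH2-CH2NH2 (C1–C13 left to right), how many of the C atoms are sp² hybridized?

C1: sp3
C2: sp3
C3: sp3
C4: sp2 ✓
C5: sp
C6: sp2 ✓
C7: sp2 ✓
C8: sp2 ✓
C9: sp2 ✓
C10: sp
C11: sp2 ✓
C12: sp3
C13: sp3
C4, C6, C7, C8, C9, C11 → 6 sp2 carbons.

6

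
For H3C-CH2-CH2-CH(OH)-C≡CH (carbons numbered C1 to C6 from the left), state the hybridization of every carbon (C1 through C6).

C1 sp3, C2 sp3, C3 sp3, C4 sp3, C5 sp, C6 sp

C1 (4 σ bonds) has steric number 4: sp3.
C2 (4 σ bonds) has steric number 4: sp3.
C3 has 4 σ bonds: steric number 4 → sp3.
C4 is sp3: 4 σ bonds, 4 electron-density regions.
C5 carries 2 σ bonds, plus two π bonds, giving a steric number of 2, so it is sp.
C6: 2 σ bonds, plus two π bonds; 2 regions of electron density → sp.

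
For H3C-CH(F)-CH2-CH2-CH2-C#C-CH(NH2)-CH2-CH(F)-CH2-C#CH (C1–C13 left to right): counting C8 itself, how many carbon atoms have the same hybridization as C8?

C8 is sp3 (only σ bonds).
C1: sp3 ✓
C2: sp3 ✓
C3: sp3 ✓
C4: sp3 ✓
C5: sp3 ✓
C6: sp
C7: sp
C8: sp3 ✓
C9: sp3 ✓
C10: sp3 ✓
C11: sp3 ✓
C12: sp
C13: sp
9 carbons are sp3.

9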